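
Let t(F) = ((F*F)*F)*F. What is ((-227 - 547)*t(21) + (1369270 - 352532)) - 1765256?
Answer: -151276812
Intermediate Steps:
t(F) = F⁴ (t(F) = (F²*F)*F = F³*F = F⁴)
((-227 - 547)*t(21) + (1369270 - 352532)) - 1765256 = ((-227 - 547)*21⁴ + (1369270 - 352532)) - 1765256 = (-774*194481 + 1016738) - 1765256 = (-150528294 + 1016738) - 1765256 = -149511556 - 1765256 = -151276812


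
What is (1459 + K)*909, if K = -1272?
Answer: 169983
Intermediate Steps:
(1459 + K)*909 = (1459 - 1272)*909 = 187*909 = 169983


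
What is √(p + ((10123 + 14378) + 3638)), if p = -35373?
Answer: I*√7234 ≈ 85.053*I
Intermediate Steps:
√(p + ((10123 + 14378) + 3638)) = √(-35373 + ((10123 + 14378) + 3638)) = √(-35373 + (24501 + 3638)) = √(-35373 + 28139) = √(-7234) = I*√7234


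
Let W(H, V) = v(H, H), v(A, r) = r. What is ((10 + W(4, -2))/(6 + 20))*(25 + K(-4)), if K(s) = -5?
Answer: 140/13 ≈ 10.769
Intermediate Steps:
W(H, V) = H
((10 + W(4, -2))/(6 + 20))*(25 + K(-4)) = ((10 + 4)/(6 + 20))*(25 - 5) = (14/26)*20 = (14*(1/26))*20 = (7/13)*20 = 140/13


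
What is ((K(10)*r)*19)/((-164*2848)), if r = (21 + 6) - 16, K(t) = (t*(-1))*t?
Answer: 5225/116768 ≈ 0.044747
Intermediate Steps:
K(t) = -t² (K(t) = (-t)*t = -t²)
r = 11 (r = 27 - 16 = 11)
((K(10)*r)*19)/((-164*2848)) = ((-1*10²*11)*19)/((-164*2848)) = ((-1*100*11)*19)/(-467072) = (-100*11*19)*(-1/467072) = -1100*19*(-1/467072) = -20900*(-1/467072) = 5225/116768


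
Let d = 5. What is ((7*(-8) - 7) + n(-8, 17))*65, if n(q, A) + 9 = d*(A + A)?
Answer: 6370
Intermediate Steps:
n(q, A) = -9 + 10*A (n(q, A) = -9 + 5*(A + A) = -9 + 5*(2*A) = -9 + 10*A)
((7*(-8) - 7) + n(-8, 17))*65 = ((7*(-8) - 7) + (-9 + 10*17))*65 = ((-56 - 7) + (-9 + 170))*65 = (-63 + 161)*65 = 98*65 = 6370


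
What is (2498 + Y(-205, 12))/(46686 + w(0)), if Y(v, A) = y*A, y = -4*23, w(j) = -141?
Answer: 1394/46545 ≈ 0.029950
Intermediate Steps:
y = -92
Y(v, A) = -92*A
(2498 + Y(-205, 12))/(46686 + w(0)) = (2498 - 92*12)/(46686 - 141) = (2498 - 1104)/46545 = 1394*(1/46545) = 1394/46545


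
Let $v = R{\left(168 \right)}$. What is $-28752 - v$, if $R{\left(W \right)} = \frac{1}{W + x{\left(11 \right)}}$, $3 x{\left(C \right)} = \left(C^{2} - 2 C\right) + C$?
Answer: $- \frac{17653731}{614} \approx -28752.0$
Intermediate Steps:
$x{\left(C \right)} = - \frac{C}{3} + \frac{C^{2}}{3}$ ($x{\left(C \right)} = \frac{\left(C^{2} - 2 C\right) + C}{3} = \frac{C^{2} - C}{3} = - \frac{C}{3} + \frac{C^{2}}{3}$)
$R{\left(W \right)} = \frac{1}{\frac{110}{3} + W}$ ($R{\left(W \right)} = \frac{1}{W + \frac{1}{3} \cdot 11 \left(-1 + 11\right)} = \frac{1}{W + \frac{1}{3} \cdot 11 \cdot 10} = \frac{1}{W + \frac{110}{3}} = \frac{1}{\frac{110}{3} + W}$)
$v = \frac{3}{614}$ ($v = \frac{3}{110 + 3 \cdot 168} = \frac{3}{110 + 504} = \frac{3}{614} \approx 0.004886$)
$-28752 - v = -28752 - \frac{3}{614} = - \frac{17653731}{614}$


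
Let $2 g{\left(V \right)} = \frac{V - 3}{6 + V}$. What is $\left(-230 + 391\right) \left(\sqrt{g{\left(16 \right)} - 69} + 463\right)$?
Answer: $74543 + \frac{161 i \sqrt{33253}}{22} \approx 74543.0 + 1334.5 i$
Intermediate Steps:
$g{\left(V \right)} = \frac{-3 + V}{2 \left(6 + V\right)}$ ($g{\left(V \right)} = \frac{\left(V - 3\right) \frac{1}{6 + V}}{2} = \frac{\left(-3 + V\right) \frac{1}{6 + V}}{2} = \frac{\frac{1}{6 + V} \left(-3 + V\right)}{2} = \frac{-3 + V}{2 \left(6 + V\right)}$)
$\left(-230 + 391\right) \left(\sqrt{g{\left(16 \right)} - 69} + 463\right) = \left(-230 + 391\right) \left(\sqrt{\frac{-3 + 16}{2 \left(6 + 16\right)} - 69} + 463\right) = 161 \left(\sqrt{\frac{1}{2} \cdot \frac{1}{22} \cdot 13 - 69} + 463\right) = 161 \left(\sqrt{\frac{13}{44} - 69} + 463\right) = 161 \left(\sqrt{- \frac{3023}{44}} + 463\right) = 161 \left(\frac{i \sqrt{33253}}{22} + 463\right) = 161 \left(463 + \frac{i \sqrt{33253}}{22}\right) = 74543 + \frac{161 i \sqrt{33253}}{22}$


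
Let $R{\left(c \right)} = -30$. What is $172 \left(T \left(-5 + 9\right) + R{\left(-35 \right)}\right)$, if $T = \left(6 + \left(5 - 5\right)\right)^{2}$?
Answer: $19608$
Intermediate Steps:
$T = 36$ ($T = \left(6 + 0\right)^{2} = 6^{2} = 36$)
$172 \left(T \left(-5 + 9\right) + R{\left(-35 \right)}\right) = 172 \left(36 \left(-5 + 9\right) - 30\right) = 172 \left(36 \cdot 4 - 30\right) = 172 \left(144 - 30\right) = 172 \cdot 114 = 19608$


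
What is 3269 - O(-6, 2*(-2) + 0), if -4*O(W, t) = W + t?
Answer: 6533/2 ≈ 3266.5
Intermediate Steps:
O(W, t) = -W/4 - t/4 (O(W, t) = -(W + t)/4 = -W/4 - t/4)
3269 - O(-6, 2*(-2) + 0) = 3269 - (-¼*(-6) - (2*(-2) + 0)/4) = 3269 - (3/2 - (-4 + 0)/4) = 3269 - (3/2 - ¼*(-4)) = 3269 - (3/2 + 1) = 3269 - 1*5/2 = 3269 - 5/2 = 6533/2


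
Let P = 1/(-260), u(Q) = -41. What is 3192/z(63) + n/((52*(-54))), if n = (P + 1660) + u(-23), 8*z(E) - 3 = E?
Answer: 344732239/892320 ≈ 386.33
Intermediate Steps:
z(E) = 3/8 + E/8
P = -1/260 ≈ -0.0038462
n = 420939/260 (n = (-1/260 + 1660) - 41 = 431599/260 - 41 = 420939/260 ≈ 1619.0)
3192/z(63) + n/((52*(-54))) = 3192/(3/8 + (1/8)*63) + 420939/(260*((52*(-54)))) = 3192/(3/8 + 63/8) + (420939/260)/(-2808) = 3192/(33/4) + (420939/260)*(-1/2808) = 3192*(4/33) - 46771/81120 = 4256/11 - 46771/81120 = 344732239/892320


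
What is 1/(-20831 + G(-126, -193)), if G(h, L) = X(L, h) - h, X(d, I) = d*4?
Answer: -1/21477 ≈ -4.6561e-5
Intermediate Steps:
X(d, I) = 4*d
G(h, L) = -h + 4*L (G(h, L) = 4*L - h = -h + 4*L)
1/(-20831 + G(-126, -193)) = 1/(-20831 + (-1*(-126) + 4*(-193))) = 1/(-20831 + (126 - 772)) = 1/(-20831 - 646) = 1/(-21477) = -1/21477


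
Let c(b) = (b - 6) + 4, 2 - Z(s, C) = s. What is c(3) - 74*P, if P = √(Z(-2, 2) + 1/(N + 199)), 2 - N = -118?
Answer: 1 - 74*√407363/319 ≈ -147.06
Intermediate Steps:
N = 120 (N = 2 - 1*(-118) = 2 + 118 = 120)
Z(s, C) = 2 - s
c(b) = -2 + b (c(b) = (-6 + b) + 4 = -2 + b)
P = √407363/319 (P = √((2 - 1*(-2)) + 1/(120 + 199)) = √((2 + 2) + 1/319) = √(4 + 1/319) = √(1277/319) = √407363/319 ≈ 2.0008)
c(3) - 74*P = (-2 + 3) - 74*√407363/319 = 1 - 74*√407363/319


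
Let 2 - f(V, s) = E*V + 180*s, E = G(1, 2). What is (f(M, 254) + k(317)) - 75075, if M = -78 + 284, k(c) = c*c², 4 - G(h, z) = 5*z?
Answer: 31735456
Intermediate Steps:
G(h, z) = 4 - 5*z
E = -6 (E = 4 - 5*2 = 4 - 10 = -6)
k(c) = c³
M = 206
f(V, s) = 2 - 180*s + 6*V (f(V, s) = 2 - (-6*V + 180*s) = 2 + (-180*s + 6*V) = 2 - 180*s + 6*V)
(f(M, 254) + k(317)) - 75075 = ((2 - 180*254 + 6*206) + 317³) - 75075 = ((2 - 45720 + 1236) + 31855013) - 75075 = (-44482 + 31855013) - 75075 = 31810531 - 75075 = 31735456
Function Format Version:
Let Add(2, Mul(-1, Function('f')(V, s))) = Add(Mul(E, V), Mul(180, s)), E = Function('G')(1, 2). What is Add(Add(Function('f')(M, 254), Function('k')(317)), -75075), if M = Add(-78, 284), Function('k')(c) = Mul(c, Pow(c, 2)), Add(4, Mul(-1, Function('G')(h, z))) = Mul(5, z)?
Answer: 31735456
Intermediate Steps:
Function('G')(h, z) = Add(4, Mul(-5, z)) (Function('G')(h, z) = Add(4, Mul(-1, Mul(5, z))) = Add(4, Mul(-5, z)))
E = -6 (E = Add(4, Mul(-5, 2)) = Add(4, -10) = -6)
Function('k')(c) = Pow(c, 3)
M = 206
Function('f')(V, s) = Add(2, Mul(-180, s), Mul(6, V)) (Function('f')(V, s) = Add(2, Mul(-1, Add(Mul(-6, V), Mul(180, s)))) = Add(2, Add(Mul(-180, s), Mul(6, V))) = Add(2, Mul(-180, s), Mul(6, V)))
Add(Add(Function('f')(M, 254), Function('k')(317)), -75075) = Add(Add(Add(2, Mul(-180, 254), Mul(6, 206)), Pow(317, 3)), -75075) = Add(Add(Add(2, -45720, 1236), 31855013), -75075) = Add(Add(-44482, 31855013), -75075) = Add(31810531, -75075) = 31735456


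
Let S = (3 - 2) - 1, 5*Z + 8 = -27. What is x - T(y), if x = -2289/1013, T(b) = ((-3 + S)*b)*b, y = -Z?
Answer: 146622/1013 ≈ 144.74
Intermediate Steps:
Z = -7 (Z = -8/5 + (⅕)*(-27) = -8/5 - 27/5 = -7)
S = 0 (S = 1 - 1 = 0)
y = 7 (y = -1*(-7) = 7)
T(b) = -3*b² (T(b) = ((-3 + 0)*b)*b = (-3*b)*b = -3*b²)
x = -2289/1013 (x = -2289*1/1013 = -2289/1013 ≈ -2.2596)
x - T(y) = -2289/1013 - (-3)*7² = -2289/1013 - (-3)*49 = -2289/1013 - 1*(-147) = -2289/1013 + 147 = 146622/1013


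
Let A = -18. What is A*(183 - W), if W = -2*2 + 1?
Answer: -3348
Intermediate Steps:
W = -3 (W = -4 + 1 = -3)
A*(183 - W) = -18*(183 - 1*(-3)) = -18*(183 + 3) = -18*186 = -3348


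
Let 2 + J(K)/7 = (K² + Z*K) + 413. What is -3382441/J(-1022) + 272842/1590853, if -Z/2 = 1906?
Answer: 139839984737/1897246515241 ≈ 0.073707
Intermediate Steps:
Z = -3812 (Z = -2*1906 = -3812)
J(K) = 2877 - 26684*K + 7*K² (J(K) = -14 + 7*((K² - 3812*K) + 413) = -14 + 7*(413 + K² - 3812*K) = -14 + (2891 - 26684*K + 7*K²) = 2877 - 26684*K + 7*K²)
-3382441/J(-1022) + 272842/1590853 = -3382441/(2877 - 26684*(-1022) + 7*(-1022)²) + 272842/1590853 = -3382441/(2877 + 27271048 + 7*1044484) + 272842*(1/1590853) = -3382441/(2877 + 27271048 + 7311388) + 272842/1590853 = -3382441/34585313 + 272842/1590853 = 139839984737/1897246515241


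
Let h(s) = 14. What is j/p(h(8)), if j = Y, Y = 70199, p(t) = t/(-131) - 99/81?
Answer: -82764621/1567 ≈ -52817.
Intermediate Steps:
p(t) = -11/9 - t/131 (p(t) = t*(-1/131) - 99*1/81 = -t/131 - 11/9 = -11/9 - t/131)
j = 70199
j/p(h(8)) = 70199/(-11/9 - 1/131*14) = 70199/(-11/9 - 14/131) = 70199/(-1567/1179) = 70199*(-1179/1567) = -82764621/1567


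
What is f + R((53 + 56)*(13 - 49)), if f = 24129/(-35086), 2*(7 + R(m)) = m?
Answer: -69108463/35086 ≈ -1969.7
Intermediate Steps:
R(m) = -7 + m/2
f = -24129/35086 (f = 24129*(-1/35086) = -24129/35086 ≈ -0.68771)
f + R((53 + 56)*(13 - 49)) = -24129/35086 + (-7 + ((53 + 56)*(13 - 49))/2) = -24129/35086 + (-7 + (109*(-36))/2) = -24129/35086 + (-7 + (½)*(-3924)) = -24129/35086 + (-7 - 1962) = -24129/35086 - 1969 = -69108463/35086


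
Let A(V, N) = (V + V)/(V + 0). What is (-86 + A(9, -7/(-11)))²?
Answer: 7056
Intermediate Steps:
A(V, N) = 2 (A(V, N) = (2*V)/V = 2)
(-86 + A(9, -7/(-11)))² = (-86 + 2)² = (-84)² = 7056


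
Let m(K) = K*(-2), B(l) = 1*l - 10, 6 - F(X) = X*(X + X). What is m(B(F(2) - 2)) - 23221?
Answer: -23193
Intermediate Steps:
F(X) = 6 - 2*X**2 (F(X) = 6 - X*(X + X) = 6 - X*2*X = 6 - 2*X**2)
B(l) = -10 + l (B(l) = l - 10 = -10 + l)
m(K) = -2*K
m(B(F(2) - 2)) - 23221 = -2*(-10 + ((6 - 2*2**2) - 2)) - 23221 = -2*(-10 + ((6 - 2*4) - 2)) - 23221 = -2*(-10 + ((6 - 8) - 2)) - 23221 = -2*(-10 + (-2 - 2)) - 23221 = -2*(-10 - 4) - 23221 = -2*(-14) - 23221 = 28 - 23221 = -23193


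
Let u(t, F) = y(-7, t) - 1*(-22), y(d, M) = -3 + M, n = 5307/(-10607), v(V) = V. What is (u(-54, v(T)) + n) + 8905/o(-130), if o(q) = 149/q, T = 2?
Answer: -12335299798/1580443 ≈ -7805.0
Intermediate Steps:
n = -5307/10607 (n = 5307*(-1/10607) = -5307/10607 ≈ -0.50033)
u(t, F) = 19 + t (u(t, F) = (-3 + t) - 1*(-22) = (-3 + t) + 22 = 19 + t)
(u(-54, v(T)) + n) + 8905/o(-130) = ((19 - 54) - 5307/10607) + 8905/((149/(-130))) = (-35 - 5307/10607) + 8905/((149*(-1/130))) = -376552/10607 + 8905/(-149/130) = -376552/10607 + 8905*(-130/149) = -376552/10607 - 1157650/149 = -12335299798/1580443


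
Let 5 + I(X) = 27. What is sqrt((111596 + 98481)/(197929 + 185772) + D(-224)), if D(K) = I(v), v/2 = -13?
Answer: sqrt(3319588817799)/383701 ≈ 4.7484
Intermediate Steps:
v = -26 (v = 2*(-13) = -26)
I(X) = 22 (I(X) = -5 + 27 = 22)
D(K) = 22
sqrt((111596 + 98481)/(197929 + 185772) + D(-224)) = sqrt((111596 + 98481)/(197929 + 185772) + 22) = sqrt(210077/383701 + 22) = sqrt(8651499/383701) = sqrt(3319588817799)/383701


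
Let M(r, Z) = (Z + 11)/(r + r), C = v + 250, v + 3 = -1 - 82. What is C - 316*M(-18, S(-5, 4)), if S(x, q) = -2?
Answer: 243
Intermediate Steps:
v = -86 (v = -3 + (-1 - 82) = -3 - 83 = -86)
C = 164 (C = -86 + 250 = 164)
M(r, Z) = (11 + Z)/(2*r) (M(r, Z) = (11 + Z)/((2*r)) = (11 + Z)*(1/(2*r)) = (11 + Z)/(2*r))
C - 316*M(-18, S(-5, 4)) = 164 - 158*(11 - 2)/(-18) = 164 - 158*(-1)*9/18 = 164 - 316*(-1/4) = 164 + 79 = 243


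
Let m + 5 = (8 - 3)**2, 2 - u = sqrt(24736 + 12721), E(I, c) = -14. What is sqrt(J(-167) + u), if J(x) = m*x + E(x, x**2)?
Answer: sqrt(-3352 - sqrt(37457)) ≈ 59.544*I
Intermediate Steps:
u = 2 - sqrt(37457) (u = 2 - sqrt(24736 + 12721) = 2 - sqrt(37457) ≈ -191.54)
m = 20 (m = -5 + (8 - 3)**2 = -5 + 5**2 = -5 + 25 = 20)
J(x) = -14 + 20*x (J(x) = 20*x - 14 = -14 + 20*x)
sqrt(J(-167) + u) = sqrt((-14 + 20*(-167)) + (2 - sqrt(37457))) = sqrt((-14 - 3340) + (2 - sqrt(37457))) = sqrt(-3354 + (2 - sqrt(37457))) = sqrt(-3352 - sqrt(37457))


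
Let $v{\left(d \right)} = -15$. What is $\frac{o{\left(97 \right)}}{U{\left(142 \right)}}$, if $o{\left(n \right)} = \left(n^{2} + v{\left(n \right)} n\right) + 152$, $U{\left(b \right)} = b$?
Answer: $\frac{4053}{71} \approx 57.085$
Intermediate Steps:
$o{\left(n \right)} = 152 + n^{2} - 15 n$ ($o{\left(n \right)} = \left(n^{2} - 15 n\right) + 152 = 152 + n^{2} - 15 n$)
$\frac{o{\left(97 \right)}}{U{\left(142 \right)}} = \frac{152 + 97^{2} - 1455}{142} = \left(152 + 9409 - 1455\right) \frac{1}{142} = 8106 \cdot \frac{1}{142} = \frac{4053}{71}$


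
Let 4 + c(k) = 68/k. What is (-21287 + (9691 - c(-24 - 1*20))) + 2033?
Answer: -105132/11 ≈ -9557.5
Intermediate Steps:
c(k) = -4 + 68/k
(-21287 + (9691 - c(-24 - 1*20))) + 2033 = (-21287 + (9691 - (-4 + 68/(-24 - 1*20)))) + 2033 = (-21287 + (9691 - (-4 + 68/(-24 - 20)))) + 2033 = (-21287 + (9691 - (-4 + 68/(-44)))) + 2033 = (-21287 + (9691 - (-4 + 68*(-1/44)))) + 2033 = (-21287 + (9691 - (-4 - 17/11))) + 2033 = (-21287 + (9691 - 1*(-61/11))) + 2033 = (-21287 + (9691 + 61/11)) + 2033 = (-21287 + 106662/11) + 2033 = -127495/11 + 2033 = -105132/11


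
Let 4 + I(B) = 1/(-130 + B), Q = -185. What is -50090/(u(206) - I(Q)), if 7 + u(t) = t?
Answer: -7889175/31973 ≈ -246.74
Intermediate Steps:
u(t) = -7 + t
I(B) = -4 + 1/(-130 + B)
-50090/(u(206) - I(Q)) = -50090/((-7 + 206) - (521 - 4*(-185))/(-130 - 185)) = -50090/(199 - (521 + 740)/(-315)) = -50090/(199 - (-1)*1261/315) = -50090/(199 - 1*(-1261/315)) = -50090/(199 + 1261/315) = -50090/63946/315 = -50090*315/63946 = -7889175/31973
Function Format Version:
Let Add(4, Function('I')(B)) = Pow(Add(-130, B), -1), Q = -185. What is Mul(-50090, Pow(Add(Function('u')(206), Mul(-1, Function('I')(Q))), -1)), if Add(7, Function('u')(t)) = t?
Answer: Rational(-7889175, 31973) ≈ -246.74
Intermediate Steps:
Function('u')(t) = Add(-7, t)
Function('I')(B) = Add(-4, Pow(Add(-130, B), -1))
Mul(-50090, Pow(Add(Function('u')(206), Mul(-1, Function('I')(Q))), -1)) = Mul(-50090, Pow(Add(Add(-7, 206), Mul(-1, Mul(Pow(Add(-130, -185), -1), Add(521, Mul(-4, -185))))), -1)) = Mul(-50090, Pow(Add(199, Mul(-1, Mul(Pow(-315, -1), Add(521, 740)))), -1)) = Mul(-50090, Pow(Add(199, Mul(-1, Mul(Rational(-1, 315), 1261))), -1)) = Mul(-50090, Pow(Add(199, Mul(-1, Rational(-1261, 315))), -1)) = Mul(-50090, Pow(Add(199, Rational(1261, 315)), -1)) = Mul(-50090, Pow(Rational(63946, 315), -1)) = Mul(-50090, Rational(315, 63946)) = Rational(-7889175, 31973)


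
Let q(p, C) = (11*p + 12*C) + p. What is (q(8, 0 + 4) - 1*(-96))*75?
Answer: 18000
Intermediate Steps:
q(p, C) = 12*C + 12*p
(q(8, 0 + 4) - 1*(-96))*75 = ((12*(0 + 4) + 12*8) - 1*(-96))*75 = ((12*4 + 96) + 96)*75 = ((48 + 96) + 96)*75 = (144 + 96)*75 = 240*75 = 18000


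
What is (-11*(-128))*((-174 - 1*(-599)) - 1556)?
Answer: -1592448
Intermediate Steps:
(-11*(-128))*((-174 - 1*(-599)) - 1556) = 1408*((-174 + 599) - 1556) = 1408*(425 - 1556) = 1408*(-1131) = -1592448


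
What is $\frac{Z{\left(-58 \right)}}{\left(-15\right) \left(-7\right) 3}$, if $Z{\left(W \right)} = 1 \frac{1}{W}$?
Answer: $- \frac{1}{18270} \approx -5.4735 \cdot 10^{-5}$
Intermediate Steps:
$Z{\left(W \right)} = \frac{1}{W}$
$\frac{Z{\left(-58 \right)}}{\left(-15\right) \left(-7\right) 3} = \frac{1}{\left(-58\right) \left(-15\right) \left(-7\right) 3} = - \frac{1}{58 \cdot 105 \cdot 3} = - \frac{1}{58 \cdot 315} = \left(- \frac{1}{58}\right) \frac{1}{315} = - \frac{1}{18270}$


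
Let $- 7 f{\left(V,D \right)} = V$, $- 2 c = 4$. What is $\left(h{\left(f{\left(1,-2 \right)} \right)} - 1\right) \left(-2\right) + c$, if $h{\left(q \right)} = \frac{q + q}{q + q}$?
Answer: $-2$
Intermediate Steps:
$c = -2$ ($c = \left(- \frac{1}{2}\right) 4 = -2$)
$f{\left(V,D \right)} = - \frac{V}{7}$
$h{\left(q \right)} = 1$ ($h{\left(q \right)} = \frac{2 q}{2 q} = 2 q \frac{1}{2 q} = 1$)
$\left(h{\left(f{\left(1,-2 \right)} \right)} - 1\right) \left(-2\right) + c = \left(1 - 1\right) \left(-2\right) - 2 = 0 \left(-2\right) - 2 = 0 - 2 = -2$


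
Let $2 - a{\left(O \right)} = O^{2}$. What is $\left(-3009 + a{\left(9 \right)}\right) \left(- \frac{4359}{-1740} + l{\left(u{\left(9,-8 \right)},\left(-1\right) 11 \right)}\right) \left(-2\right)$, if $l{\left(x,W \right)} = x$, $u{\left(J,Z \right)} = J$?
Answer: $\frac{10303112}{145} \approx 71056.0$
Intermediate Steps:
$a{\left(O \right)} = 2 - O^{2}$
$\left(-3009 + a{\left(9 \right)}\right) \left(- \frac{4359}{-1740} + l{\left(u{\left(9,-8 \right)},\left(-1\right) 11 \right)}\right) \left(-2\right) = \left(-3009 + \left(2 - 9^{2}\right)\right) \left(- \frac{4359}{-1740} + 9\right) \left(-2\right) = \left(-3009 + \left(2 - 81\right)\right) \left(\left(-4359\right) \left(- \frac{1}{1740}\right) + 9\right) \left(-2\right) = \left(-3009 + \left(2 - 81\right)\right) \left(\frac{1453}{580} + 9\right) \left(-2\right) = \left(-3009 - 79\right) \frac{6673}{580} \left(-2\right) = \left(-3088\right) \frac{6673}{580} \left(-2\right) = \left(- \frac{5151556}{145}\right) \left(-2\right) = \frac{10303112}{145}$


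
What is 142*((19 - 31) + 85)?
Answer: 10366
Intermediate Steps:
142*((19 - 31) + 85) = 142*(-12 + 85) = 142*73 = 10366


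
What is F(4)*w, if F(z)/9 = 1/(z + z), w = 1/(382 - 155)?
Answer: 9/1816 ≈ 0.0049559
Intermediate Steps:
w = 1/227 ≈ 0.0044053
F(z) = 9/(2*z) (F(z) = 9/(z + z) = 9/((2*z)) = 9*(1/(2*z)) = 9/(2*z))
F(4)*w = ((9/2)/4)*(1/227) = ((9/2)*(1/4))*(1/227) = (9/8)*(1/227) = 9/1816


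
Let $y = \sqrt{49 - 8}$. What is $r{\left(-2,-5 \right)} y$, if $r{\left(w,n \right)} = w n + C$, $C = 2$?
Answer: $12 \sqrt{41} \approx 76.838$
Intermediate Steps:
$y = \sqrt{41} \approx 6.4031$
$r{\left(w,n \right)} = 2 + n w$ ($r{\left(w,n \right)} = w n + 2 = n w + 2 = 2 + n w$)
$r{\left(-2,-5 \right)} y = \left(2 - -10\right) \sqrt{41} = \left(2 + 10\right) \sqrt{41} = 12 \sqrt{41}$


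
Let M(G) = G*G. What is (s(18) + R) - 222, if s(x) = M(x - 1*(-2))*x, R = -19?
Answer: 6959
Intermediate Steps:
M(G) = G²
s(x) = x*(2 + x)² (s(x) = (x - 1*(-2))²*x = (x + 2)²*x = (2 + x)²*x = x*(2 + x)²)
(s(18) + R) - 222 = (18*(2 + 18)² - 19) - 222 = (18*20² - 19) - 222 = (18*400 - 19) - 222 = (7200 - 19) - 222 = 7181 - 222 = 6959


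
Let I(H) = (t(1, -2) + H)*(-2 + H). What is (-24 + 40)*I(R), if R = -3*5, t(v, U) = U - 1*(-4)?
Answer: 3536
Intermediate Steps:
t(v, U) = 4 + U (t(v, U) = U + 4 = 4 + U)
R = -15
I(H) = (-2 + H)*(2 + H) (I(H) = ((4 - 2) + H)*(-2 + H) = (2 + H)*(-2 + H) = (-2 + H)*(2 + H))
(-24 + 40)*I(R) = (-24 + 40)*(-4 + (-15)²) = 16*(-4 + 225) = 16*221 = 3536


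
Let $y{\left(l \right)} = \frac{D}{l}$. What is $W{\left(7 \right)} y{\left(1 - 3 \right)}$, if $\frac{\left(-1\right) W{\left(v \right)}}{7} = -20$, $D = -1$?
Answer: $70$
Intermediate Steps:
$W{\left(v \right)} = 140$ ($W{\left(v \right)} = \left(-7\right) \left(-20\right) = 140$)
$y{\left(l \right)} = - \frac{1}{l}$
$W{\left(7 \right)} y{\left(1 - 3 \right)} = 140 \left(- \frac{1}{1 - 3}\right) = 140 \left(- \frac{1}{-2}\right) = 140 \left(\left(-1\right) \left(- \frac{1}{2}\right)\right) = 140 \cdot \frac{1}{2} = 70$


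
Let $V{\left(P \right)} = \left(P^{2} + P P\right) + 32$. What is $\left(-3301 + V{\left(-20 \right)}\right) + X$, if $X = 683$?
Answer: $-1786$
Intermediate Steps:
$V{\left(P \right)} = 32 + 2 P^{2}$ ($V{\left(P \right)} = \left(P^{2} + P^{2}\right) + 32 = 2 P^{2} + 32 = 32 + 2 P^{2}$)
$\left(-3301 + V{\left(-20 \right)}\right) + X = \left(-3301 + \left(32 + 2 \left(-20\right)^{2}\right)\right) + 683 = \left(-3301 + \left(32 + 2 \cdot 400\right)\right) + 683 = \left(-3301 + \left(32 + 800\right)\right) + 683 = \left(-3301 + 832\right) + 683 = -2469 + 683 = -1786$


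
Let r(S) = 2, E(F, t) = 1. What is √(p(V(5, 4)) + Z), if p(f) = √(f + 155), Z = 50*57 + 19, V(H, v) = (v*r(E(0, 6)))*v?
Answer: √(2869 + √187) ≈ 53.691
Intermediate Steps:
V(H, v) = 2*v² (V(H, v) = (v*2)*v = (2*v)*v = 2*v²)
Z = 2869 (Z = 2850 + 19 = 2869)
p(f) = √(155 + f)
√(p(V(5, 4)) + Z) = √(√(155 + 2*4²) + 2869) = √(√(155 + 2*16) + 2869) = √(√(155 + 32) + 2869) = √(√187 + 2869) = √(2869 + √187)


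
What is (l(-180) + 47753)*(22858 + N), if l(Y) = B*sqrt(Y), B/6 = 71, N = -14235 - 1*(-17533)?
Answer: 1249027468 + 66854736*I*sqrt(5) ≈ 1.249e+9 + 1.4949e+8*I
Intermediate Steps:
N = 3298 (N = -14235 + 17533 = 3298)
B = 426 (B = 6*71 = 426)
l(Y) = 426*sqrt(Y)
(l(-180) + 47753)*(22858 + N) = (426*sqrt(-180) + 47753)*(22858 + 3298) = (426*(6*I*sqrt(5)) + 47753)*26156 = (2556*I*sqrt(5) + 47753)*26156 = (47753 + 2556*I*sqrt(5))*26156 = 1249027468 + 66854736*I*sqrt(5)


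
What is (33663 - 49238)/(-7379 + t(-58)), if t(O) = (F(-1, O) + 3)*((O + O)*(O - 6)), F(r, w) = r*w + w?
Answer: -15575/14893 ≈ -1.0458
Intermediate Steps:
F(r, w) = w + r*w
t(O) = 6*O*(-6 + O) (t(O) = (O*(1 - 1) + 3)*((O + O)*(O - 6)) = (O*0 + 3)*((2*O)*(-6 + O)) = (0 + 3)*(2*O*(-6 + O)) = 3*(2*O*(-6 + O)) = 6*O*(-6 + O))
(33663 - 49238)/(-7379 + t(-58)) = (33663 - 49238)/(-7379 + 6*(-58)*(-6 - 58)) = -15575/(-7379 + 6*(-58)*(-64)) = -15575/(-7379 + 22272) = -15575/14893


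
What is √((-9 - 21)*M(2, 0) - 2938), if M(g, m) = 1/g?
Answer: I*√2953 ≈ 54.341*I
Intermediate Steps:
√((-9 - 21)*M(2, 0) - 2938) = √((-9 - 21)/2 - 2938) = √(-30*½ - 2938) = √(-15 - 2938) = √(-2953) = I*√2953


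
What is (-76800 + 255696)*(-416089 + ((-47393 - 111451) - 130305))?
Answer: -126164257248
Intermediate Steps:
(-76800 + 255696)*(-416089 + ((-47393 - 111451) - 130305)) = 178896*(-416089 + (-158844 - 130305)) = 178896*(-416089 - 289149) = 178896*(-705238) = -126164257248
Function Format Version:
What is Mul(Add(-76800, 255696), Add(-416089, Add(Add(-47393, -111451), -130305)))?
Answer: -126164257248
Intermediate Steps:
Mul(Add(-76800, 255696), Add(-416089, Add(Add(-47393, -111451), -130305))) = Mul(178896, Add(-416089, Add(-158844, -130305))) = Mul(178896, Add(-416089, -289149)) = Mul(178896, -705238) = -126164257248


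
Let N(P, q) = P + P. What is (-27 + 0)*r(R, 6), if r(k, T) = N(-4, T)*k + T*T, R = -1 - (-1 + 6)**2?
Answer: -6588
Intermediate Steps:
N(P, q) = 2*P
R = -26 (R = -1 - 1*5**2 = -1 - 1*25 = -1 - 25 = -26)
r(k, T) = T**2 - 8*k (r(k, T) = (2*(-4))*k + T*T = -8*k + T**2 = T**2 - 8*k)
(-27 + 0)*r(R, 6) = (-27 + 0)*(6**2 - 8*(-26)) = -27*(36 + 208) = -27*244 = -6588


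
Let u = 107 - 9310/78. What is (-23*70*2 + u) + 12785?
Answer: 372553/39 ≈ 9552.6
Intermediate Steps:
u = -482/39 (u = 107 - 9310/78 = 107 - 266*35/78 = 107 - 4655/39 = -482/39 ≈ -12.359)
(-23*70*2 + u) + 12785 = (-23*70*2 - 482/39) + 12785 = (-1610*2 - 482/39) + 12785 = (-3220 - 482/39) + 12785 = -126062/39 + 12785 = 372553/39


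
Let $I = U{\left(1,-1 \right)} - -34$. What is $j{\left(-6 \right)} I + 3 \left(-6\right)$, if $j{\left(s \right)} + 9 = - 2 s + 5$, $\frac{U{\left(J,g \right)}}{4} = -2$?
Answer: $190$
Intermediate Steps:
$U{\left(J,g \right)} = -8$ ($U{\left(J,g \right)} = 4 \left(-2\right) = -8$)
$j{\left(s \right)} = -4 - 2 s$ ($j{\left(s \right)} = -9 - \left(-5 + 2 s\right) = -4 - 2 s$)
$I = 26$ ($I = -8 - -34 = -8 + 34 = 26$)
$j{\left(-6 \right)} I + 3 \left(-6\right) = \left(-4 - -12\right) 26 + 3 \left(-6\right) = \left(-4 + 12\right) 26 - 18 = 8 \cdot 26 - 18 = 208 - 18 = 190$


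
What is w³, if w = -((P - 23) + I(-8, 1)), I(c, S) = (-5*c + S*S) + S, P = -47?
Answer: 21952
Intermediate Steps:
I(c, S) = S + S² - 5*c (I(c, S) = (-5*c + S²) + S = (S² - 5*c) + S = S + S² - 5*c)
w = 28 (w = -((-47 - 23) + (1 + 1² - 5*(-8))) = -(-70 + (1 + 1 + 40)) = -(-70 + 42) = -1*(-28) = 28)
w³ = 28³ = 21952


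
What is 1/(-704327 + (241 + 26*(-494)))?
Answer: -1/716930 ≈ -1.3948e-6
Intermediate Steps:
1/(-704327 + (241 + 26*(-494))) = 1/(-704327 + (241 - 12844)) = 1/(-704327 - 12603) = 1/(-716930) = -1/716930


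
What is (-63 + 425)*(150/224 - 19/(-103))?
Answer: 1783393/5768 ≈ 309.19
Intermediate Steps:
(-63 + 425)*(150/224 - 19/(-103)) = 362*(150*(1/224) - 19*(-1/103)) = 362*(75/112 + 19/103) = 362*(9853/11536) = 1783393/5768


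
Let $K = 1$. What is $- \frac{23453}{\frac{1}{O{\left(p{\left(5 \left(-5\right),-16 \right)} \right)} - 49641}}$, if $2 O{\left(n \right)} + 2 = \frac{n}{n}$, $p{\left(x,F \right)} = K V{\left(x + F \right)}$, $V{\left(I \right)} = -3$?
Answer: $\frac{2328484199}{2} \approx 1.1642 \cdot 10^{9}$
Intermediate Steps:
$p{\left(x,F \right)} = -3$ ($p{\left(x,F \right)} = 1 \left(-3\right) = -3$)
$O{\left(n \right)} = - \frac{1}{2}$ ($O{\left(n \right)} = -1 + \frac{n \frac{1}{n}}{2} = -1 + \frac{1}{2} \cdot 1 = -1 + \frac{1}{2} = - \frac{1}{2}$)
$- \frac{23453}{\frac{1}{O{\left(p{\left(5 \left(-5\right),-16 \right)} \right)} - 49641}} = - \frac{23453}{\frac{1}{- \frac{1}{2} - 49641}} = - \frac{23453}{\frac{1}{- \frac{99283}{2}}} = - \frac{23453}{- \frac{2}{99283}} = \left(-23453\right) \left(- \frac{99283}{2}\right) = \frac{2328484199}{2}$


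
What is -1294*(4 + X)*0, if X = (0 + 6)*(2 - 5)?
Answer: 0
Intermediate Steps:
X = -18 (X = 6*(-3) = -18)
-1294*(4 + X)*0 = -1294*(4 - 18)*0 = -(-18116)*0 = -1294*0 = 0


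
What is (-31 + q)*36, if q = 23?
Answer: -288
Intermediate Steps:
(-31 + q)*36 = (-31 + 23)*36 = -8*36 = -288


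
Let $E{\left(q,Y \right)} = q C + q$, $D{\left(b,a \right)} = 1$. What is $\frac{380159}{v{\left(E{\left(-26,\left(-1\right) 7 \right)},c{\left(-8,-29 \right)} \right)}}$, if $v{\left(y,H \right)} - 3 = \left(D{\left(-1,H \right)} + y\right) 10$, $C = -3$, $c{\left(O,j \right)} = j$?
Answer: $\frac{29243}{41} \approx 713.24$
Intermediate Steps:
$E{\left(q,Y \right)} = - 2 q$ ($E{\left(q,Y \right)} = q \left(-3\right) + q = - 3 q + q = - 2 q$)
$v{\left(y,H \right)} = 13 + 10 y$ ($v{\left(y,H \right)} = 3 + \left(1 + y\right) 10 = 3 + \left(10 + 10 y\right) = 13 + 10 y$)
$\frac{380159}{v{\left(E{\left(-26,\left(-1\right) 7 \right)},c{\left(-8,-29 \right)} \right)}} = \frac{380159}{13 + 10 \left(\left(-2\right) \left(-26\right)\right)} = \frac{380159}{13 + 10 \cdot 52} = \frac{380159}{13 + 520} = \frac{380159}{533} = 380159 \cdot \frac{1}{533} = \frac{29243}{41}$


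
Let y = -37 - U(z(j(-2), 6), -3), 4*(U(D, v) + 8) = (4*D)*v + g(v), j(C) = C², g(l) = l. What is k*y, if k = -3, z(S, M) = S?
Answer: 195/4 ≈ 48.750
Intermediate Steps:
U(D, v) = -8 + v/4 + D*v (U(D, v) = -8 + ((4*D)*v + v)/4 = -8 + (4*D*v + v)/4 = -8 + (v + 4*D*v)/4 = -8 + (v/4 + D*v) = -8 + v/4 + D*v)
y = -65/4 (y = -37 - (-8 + (¼)*(-3) + (-2)²*(-3)) = -37 - (-8 - ¾ + 4*(-3)) = -37 - (-8 - ¾ - 12) = -37 - 1*(-83/4) = -37 + 83/4 = -65/4 ≈ -16.250)
k*y = -3*(-65/4) = 195/4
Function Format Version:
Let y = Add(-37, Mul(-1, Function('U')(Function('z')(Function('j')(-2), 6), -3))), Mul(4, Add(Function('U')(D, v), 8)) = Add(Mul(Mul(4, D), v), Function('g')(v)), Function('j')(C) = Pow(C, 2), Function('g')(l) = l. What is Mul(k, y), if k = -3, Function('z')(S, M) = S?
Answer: Rational(195, 4) ≈ 48.750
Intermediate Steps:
Function('U')(D, v) = Add(-8, Mul(Rational(1, 4), v), Mul(D, v)) (Function('U')(D, v) = Add(-8, Mul(Rational(1, 4), Add(Mul(Mul(4, D), v), v))) = Add(-8, Mul(Rational(1, 4), Add(Mul(4, D, v), v))) = Add(-8, Mul(Rational(1, 4), Add(v, Mul(4, D, v)))) = Add(-8, Add(Mul(Rational(1, 4), v), Mul(D, v))) = Add(-8, Mul(Rational(1, 4), v), Mul(D, v)))
y = Rational(-65, 4) (y = Add(-37, Mul(-1, Add(-8, Mul(Rational(1, 4), -3), Mul(Pow(-2, 2), -3)))) = Add(-37, Mul(-1, Add(-8, Rational(-3, 4), Mul(4, -3)))) = Add(-37, Mul(-1, Add(-8, Rational(-3, 4), -12))) = Add(-37, Mul(-1, Rational(-83, 4))) = Add(-37, Rational(83, 4)) = Rational(-65, 4) ≈ -16.250)
Mul(k, y) = Mul(-3, Rational(-65, 4)) = Rational(195, 4)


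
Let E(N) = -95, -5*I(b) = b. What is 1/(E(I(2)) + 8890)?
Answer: 1/8795 ≈ 0.00011370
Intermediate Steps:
I(b) = -b/5
1/(E(I(2)) + 8890) = 1/(-95 + 8890) = 1/8795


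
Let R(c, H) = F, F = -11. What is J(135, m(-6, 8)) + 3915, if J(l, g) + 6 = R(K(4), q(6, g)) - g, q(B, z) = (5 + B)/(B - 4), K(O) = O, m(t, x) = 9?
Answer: 3889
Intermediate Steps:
q(B, z) = (5 + B)/(-4 + B)
R(c, H) = -11
J(l, g) = -17 - g (J(l, g) = -6 + (-11 - g) = -17 - g)
J(135, m(-6, 8)) + 3915 = (-17 - 1*9) + 3915 = (-17 - 9) + 3915 = -26 + 3915 = 3889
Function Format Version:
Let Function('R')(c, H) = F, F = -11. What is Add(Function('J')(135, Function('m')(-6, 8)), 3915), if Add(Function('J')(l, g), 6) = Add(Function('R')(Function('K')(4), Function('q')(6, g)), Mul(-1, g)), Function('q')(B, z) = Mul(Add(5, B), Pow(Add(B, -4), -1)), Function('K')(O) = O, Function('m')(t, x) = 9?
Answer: 3889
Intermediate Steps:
Function('q')(B, z) = Mul(Pow(Add(-4, B), -1), Add(5, B)) (Function('q')(B, z) = Mul(Add(5, B), Pow(Add(-4, B), -1)) = Mul(Pow(Add(-4, B), -1), Add(5, B)))
Function('R')(c, H) = -11
Function('J')(l, g) = Add(-17, Mul(-1, g)) (Function('J')(l, g) = Add(-6, Add(-11, Mul(-1, g))) = Add(-17, Mul(-1, g)))
Add(Function('J')(135, Function('m')(-6, 8)), 3915) = Add(Add(-17, Mul(-1, 9)), 3915) = Add(Add(-17, -9), 3915) = Add(-26, 3915) = 3889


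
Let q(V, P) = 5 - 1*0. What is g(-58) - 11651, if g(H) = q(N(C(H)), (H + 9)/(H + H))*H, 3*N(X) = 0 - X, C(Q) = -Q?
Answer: -11941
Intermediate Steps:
N(X) = -X/3 (N(X) = (0 - X)/3 = (-X)/3 = -X/3)
q(V, P) = 5 (q(V, P) = 5 + 0 = 5)
g(H) = 5*H
g(-58) - 11651 = 5*(-58) - 11651 = -290 - 11651 = -11941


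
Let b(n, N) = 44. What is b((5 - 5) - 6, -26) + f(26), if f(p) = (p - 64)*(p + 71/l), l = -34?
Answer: -14699/17 ≈ -864.65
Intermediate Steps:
f(p) = (-64 + p)*(-71/34 + p) (f(p) = (p - 64)*(p + 71/(-34)) = (-64 + p)*(p + 71*(-1/34)) = (-64 + p)*(p - 71/34) = (-64 + p)*(-71/34 + p))
b((5 - 5) - 6, -26) + f(26) = 44 + (2272/17 + 26² - 2247/34*26) = 44 + (2272/17 + 676 - 29211/17) = 44 - 15447/17 = -14699/17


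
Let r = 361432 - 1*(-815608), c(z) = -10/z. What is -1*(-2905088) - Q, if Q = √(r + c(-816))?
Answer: 2905088 - 5*√1959347886/204 ≈ 2.9040e+6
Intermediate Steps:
r = 1177040 (r = 361432 + 815608 = 1177040)
Q = 5*√1959347886/204 (Q = √(1177040 - 10/(-816)) = √(1177040 - 10*(-1/816)) = √(1177040 + 5/408) = √(480232325/408) = 5*√1959347886/204 ≈ 1084.9)
-1*(-2905088) - Q = -1*(-2905088) - 5*√1959347886/204 = 2905088 - 5*√1959347886/204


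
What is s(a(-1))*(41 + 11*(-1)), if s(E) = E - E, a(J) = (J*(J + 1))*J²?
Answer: 0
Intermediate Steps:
a(J) = J³*(1 + J) (a(J) = (J*(1 + J))*J² = J³*(1 + J))
s(E) = 0
s(a(-1))*(41 + 11*(-1)) = 0*(41 + 11*(-1)) = 0*(41 - 11) = 0*30 = 0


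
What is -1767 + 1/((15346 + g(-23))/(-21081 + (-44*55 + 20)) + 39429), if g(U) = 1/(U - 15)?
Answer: -62164907592927/35181046115 ≈ -1767.0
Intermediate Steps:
g(U) = 1/(-15 + U)
-1767 + 1/((15346 + g(-23))/(-21081 + (-44*55 + 20)) + 39429) = -1767 + 1/((15346 + 1/(-15 - 23))/(-21081 + (-44*55 + 20)) + 39429) = -1767 + 1/((15346 + 1/(-38))/(-21081 + (-2420 + 20)) + 39429) = -1767 + 1/((15346 - 1/38)/(-21081 - 2400) + 39429) = -1767 + 1/((583147/38)/(-23481) + 39429) = -1767 + 1/((583147/38)*(-1/23481) + 39429) = -1767 + 1/(-583147/892278 + 39429) = -1767 + 1/(35181046115/892278) = -1767 + 892278/35181046115 = -62164907592927/35181046115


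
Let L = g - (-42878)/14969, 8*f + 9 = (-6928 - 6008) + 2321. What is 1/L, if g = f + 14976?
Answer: 14969/204339790 ≈ 7.3255e-5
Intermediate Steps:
f = -1328 (f = -9/8 + ((-6928 - 6008) + 2321)/8 = -9/8 + (-12936 + 2321)/8 = -9/8 + (1/8)*(-10615) = -9/8 - 10615/8 = -1328)
g = 13648 (g = -1328 + 14976 = 13648)
L = 204339790/14969 (L = 13648 - (-42878)/14969 = 13648 - 1*(-42878/14969) = 13648 + 42878/14969 = 204339790/14969 ≈ 13651.)
1/L = 1/(204339790/14969) = 14969/204339790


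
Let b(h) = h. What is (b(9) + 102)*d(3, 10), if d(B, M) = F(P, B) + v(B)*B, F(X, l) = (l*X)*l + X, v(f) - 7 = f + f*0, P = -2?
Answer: 1110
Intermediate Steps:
v(f) = 7 + f (v(f) = 7 + (f + f*0) = 7 + (f + 0) = 7 + f)
F(X, l) = X + X*l² (F(X, l) = (X*l)*l + X = X*l² + X = X + X*l²)
d(B, M) = -2 - 2*B² + B*(7 + B) (d(B, M) = -2*(1 + B²) + (7 + B)*B = (-2 - 2*B²) + B*(7 + B) = -2 - 2*B² + B*(7 + B))
(b(9) + 102)*d(3, 10) = (9 + 102)*(-2 - 1*3² + 7*3) = 111*(-2 - 1*9 + 21) = 111*(-2 - 9 + 21) = 111*10 = 1110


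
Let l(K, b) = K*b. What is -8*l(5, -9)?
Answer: 360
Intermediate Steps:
-8*l(5, -9) = -40*(-9) = -8*(-45) = 360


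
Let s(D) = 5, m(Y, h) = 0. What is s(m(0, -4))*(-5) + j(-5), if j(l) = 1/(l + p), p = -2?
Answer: -176/7 ≈ -25.143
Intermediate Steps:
j(l) = 1/(-2 + l) (j(l) = 1/(l - 2) = 1/(-2 + l))
s(m(0, -4))*(-5) + j(-5) = 5*(-5) + 1/(-2 - 5) = -25 + 1/(-7) = -25 - 1/7 = -176/7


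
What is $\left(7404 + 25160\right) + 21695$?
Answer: $54259$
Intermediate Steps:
$\left(7404 + 25160\right) + 21695 = 32564 + 21695 = 54259$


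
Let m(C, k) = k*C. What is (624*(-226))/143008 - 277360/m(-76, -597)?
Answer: -359869061/50691867 ≈ -7.0992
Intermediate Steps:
m(C, k) = C*k
(624*(-226))/143008 - 277360/m(-76, -597) = (624*(-226))/143008 - 277360/((-76*(-597))) = -141024*1/143008 - 277360/45372 = -4407/4469 - 277360*1/45372 = -4407/4469 - 69340/11343 = -359869061/50691867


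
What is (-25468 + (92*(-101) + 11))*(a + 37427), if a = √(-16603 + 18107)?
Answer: -1300550823 - 138996*√94 ≈ -1.3019e+9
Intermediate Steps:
a = 4*√94 (a = √1504 = 4*√94 ≈ 38.781)
(-25468 + (92*(-101) + 11))*(a + 37427) = (-25468 + (92*(-101) + 11))*(4*√94 + 37427) = (-25468 + (-9292 + 11))*(37427 + 4*√94) = (-25468 - 9281)*(37427 + 4*√94) = -34749*(37427 + 4*√94) = -1300550823 - 138996*√94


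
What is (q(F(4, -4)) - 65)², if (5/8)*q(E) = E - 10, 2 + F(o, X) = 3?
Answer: 157609/25 ≈ 6304.4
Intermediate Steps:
F(o, X) = 1 (F(o, X) = -2 + 3 = 1)
q(E) = -16 + 8*E/5 (q(E) = 8*(E - 10)/5 = 8*(-10 + E)/5 = -16 + 8*E/5)
(q(F(4, -4)) - 65)² = ((-16 + (8/5)*1) - 65)² = ((-16 + 8/5) - 65)² = (-72/5 - 65)² = (-397/5)² = 157609/25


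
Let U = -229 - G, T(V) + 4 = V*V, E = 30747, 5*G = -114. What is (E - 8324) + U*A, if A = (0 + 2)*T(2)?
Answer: 22423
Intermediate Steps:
G = -114/5 (G = (1/5)*(-114) = -114/5 ≈ -22.800)
T(V) = -4 + V**2 (T(V) = -4 + V*V = -4 + V**2)
A = 0 (A = (0 + 2)*(-4 + 2**2) = 2*(-4 + 4) = 2*0 = 0)
U = -1031/5 (U = -229 - 1*(-114/5) = -229 + 114/5 = -1031/5 ≈ -206.20)
(E - 8324) + U*A = (30747 - 8324) - 1031/5*0 = 22423 + 0 = 22423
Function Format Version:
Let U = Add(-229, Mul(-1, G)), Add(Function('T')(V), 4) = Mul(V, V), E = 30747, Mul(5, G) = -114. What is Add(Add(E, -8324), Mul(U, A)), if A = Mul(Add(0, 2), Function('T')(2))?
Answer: 22423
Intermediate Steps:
G = Rational(-114, 5) (G = Mul(Rational(1, 5), -114) = Rational(-114, 5) ≈ -22.800)
Function('T')(V) = Add(-4, Pow(V, 2)) (Function('T')(V) = Add(-4, Mul(V, V)) = Add(-4, Pow(V, 2)))
A = 0 (A = Mul(Add(0, 2), Add(-4, Pow(2, 2))) = Mul(2, Add(-4, 4)) = Mul(2, 0) = 0)
U = Rational(-1031, 5) (U = Add(-229, Mul(-1, Rational(-114, 5))) = Add(-229, Rational(114, 5)) = Rational(-1031, 5) ≈ -206.20)
Add(Add(E, -8324), Mul(U, A)) = Add(Add(30747, -8324), Mul(Rational(-1031, 5), 0)) = Add(22423, 0) = 22423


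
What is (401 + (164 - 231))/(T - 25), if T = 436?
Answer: 334/411 ≈ 0.81265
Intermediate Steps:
(401 + (164 - 231))/(T - 25) = (401 + (164 - 231))/(436 - 25) = (401 - 67)/411 = 334*(1/411) = 334/411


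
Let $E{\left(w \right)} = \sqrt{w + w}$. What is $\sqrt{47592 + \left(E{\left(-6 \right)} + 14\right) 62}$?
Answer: $2 \sqrt{12115 + 31 i \sqrt{3}} \approx 220.14 + 0.48782 i$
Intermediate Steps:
$E{\left(w \right)} = \sqrt{2} \sqrt{w}$ ($E{\left(w \right)} = \sqrt{2 w} = \sqrt{2} \sqrt{w}$)
$\sqrt{47592 + \left(E{\left(-6 \right)} + 14\right) 62} = \sqrt{47592 + \left(\sqrt{2} \sqrt{-6} + 14\right) 62} = \sqrt{47592 + \left(\sqrt{2} i \sqrt{6} + 14\right) 62} = \sqrt{47592 + \left(2 i \sqrt{3} + 14\right) 62} = \sqrt{47592 + \left(14 + 2 i \sqrt{3}\right) 62} = \sqrt{47592 + \left(868 + 124 i \sqrt{3}\right)} = \sqrt{48460 + 124 i \sqrt{3}}$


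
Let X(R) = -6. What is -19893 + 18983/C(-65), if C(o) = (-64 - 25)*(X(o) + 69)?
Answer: -111559034/5607 ≈ -19896.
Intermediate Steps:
C(o) = -5607 (C(o) = (-64 - 25)*(-6 + 69) = -89*63 = -5607)
-19893 + 18983/C(-65) = -19893 + 18983/(-5607) = -19893 + 18983*(-1/5607) = -19893 - 18983/5607 = -111559034/5607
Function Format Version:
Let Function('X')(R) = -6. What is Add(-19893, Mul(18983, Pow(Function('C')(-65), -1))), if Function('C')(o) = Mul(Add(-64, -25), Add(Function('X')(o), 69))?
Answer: Rational(-111559034, 5607) ≈ -19896.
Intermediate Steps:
Function('C')(o) = -5607 (Function('C')(o) = Mul(Add(-64, -25), Add(-6, 69)) = Mul(-89, 63) = -5607)
Add(-19893, Mul(18983, Pow(Function('C')(-65), -1))) = Add(-19893, Mul(18983, Pow(-5607, -1))) = Add(-19893, Mul(18983, Rational(-1, 5607))) = Add(-19893, Rational(-18983, 5607)) = Rational(-111559034, 5607)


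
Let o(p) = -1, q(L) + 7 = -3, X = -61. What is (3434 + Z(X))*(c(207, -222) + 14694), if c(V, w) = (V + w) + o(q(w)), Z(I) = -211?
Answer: 47307194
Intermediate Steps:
q(L) = -10 (q(L) = -7 - 3 = -10)
c(V, w) = -1 + V + w (c(V, w) = (V + w) - 1 = -1 + V + w)
(3434 + Z(X))*(c(207, -222) + 14694) = (3434 - 211)*((-1 + 207 - 222) + 14694) = 3223*(-16 + 14694) = 3223*14678 = 47307194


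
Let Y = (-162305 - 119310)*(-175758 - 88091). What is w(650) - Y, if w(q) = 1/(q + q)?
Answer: -96594986975499/1300 ≈ -7.4304e+10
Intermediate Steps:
w(q) = 1/(2*q)
Y = 74303836135 (Y = -281615*(-263849) = 74303836135)
w(650) - Y = (½)/650 - 1*74303836135 = (½)*(1/650) - 74303836135 = 1/1300 - 74303836135 = -96594986975499/1300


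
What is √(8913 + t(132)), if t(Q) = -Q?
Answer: √8781 ≈ 93.707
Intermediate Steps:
√(8913 + t(132)) = √(8913 - 1*132) = √(8913 - 132) = √8781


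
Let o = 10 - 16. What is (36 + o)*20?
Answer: 600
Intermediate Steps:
o = -6
(36 + o)*20 = (36 - 6)*20 = 30*20 = 600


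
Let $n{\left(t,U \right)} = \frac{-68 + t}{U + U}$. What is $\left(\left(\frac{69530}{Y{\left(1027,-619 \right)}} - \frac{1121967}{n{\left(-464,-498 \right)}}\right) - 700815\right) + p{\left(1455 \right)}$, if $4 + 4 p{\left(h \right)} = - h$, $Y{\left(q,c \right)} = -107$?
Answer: $- \frac{22788744739}{8132} \approx -2.8024 \cdot 10^{6}$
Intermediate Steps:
$n{\left(t,U \right)} = \frac{-68 + t}{2 U}$
$p{\left(h \right)} = -1 - \frac{h}{4}$ ($p{\left(h \right)} = -1 + \frac{\left(-1\right) h}{4} = -1 - \frac{h}{4}$)
$\left(\left(\frac{69530}{Y{\left(1027,-619 \right)}} - \frac{1121967}{n{\left(-464,-498 \right)}}\right) - 700815\right) + p{\left(1455 \right)} = \left(\left(\frac{69530}{-107} - \frac{1121967}{\frac{1}{2} \frac{1}{-498} \left(-68 - 464\right)}\right) - 700815\right) - \frac{1459}{4} = \left(\left(69530 \left(- \frac{1}{107}\right) - \frac{1121967}{\frac{1}{2} \left(- \frac{1}{498}\right) \left(-532\right)}\right) - 700815\right) - \frac{1459}{4} = \left(\left(- \frac{69530}{107} - \frac{1121967}{\frac{133}{249}}\right) - 700815\right) - \frac{1459}{4} = \left(\left(- \frac{69530}{107} - \frac{39909969}{19}\right) - 700815\right) - \frac{1459}{4} = \left(- \frac{4271687753}{2033} - 700815\right) - \frac{1459}{4} = - \frac{5696444648}{2033} - \frac{1459}{4} = - \frac{22788744739}{8132}$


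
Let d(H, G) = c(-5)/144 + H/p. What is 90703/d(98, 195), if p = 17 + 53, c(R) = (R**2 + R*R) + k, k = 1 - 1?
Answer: 32653080/629 ≈ 51913.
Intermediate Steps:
k = 0
c(R) = 2*R**2 (c(R) = (R**2 + R*R) + 0 = (R**2 + R**2) + 0 = 2*R**2 + 0 = 2*R**2)
p = 70
d(H, G) = 25/72 + H/70 (d(H, G) = (2*(-5)**2)/144 + H/70 = (2*25)*(1/144) + H*(1/70) = 50*(1/144) + H/70 = 25/72 + H/70)
90703/d(98, 195) = 90703/(25/72 + (1/70)*98) = 90703/(25/72 + 7/5) = 90703/(629/360) = 90703*(360/629) = 32653080/629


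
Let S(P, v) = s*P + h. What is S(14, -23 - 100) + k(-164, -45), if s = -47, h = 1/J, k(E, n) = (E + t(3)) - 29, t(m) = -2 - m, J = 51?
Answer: -43655/51 ≈ -855.98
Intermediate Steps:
k(E, n) = -34 + E (k(E, n) = (E + (-2 - 1*3)) - 29 = (E + (-2 - 3)) - 29 = (E - 5) - 29 = (-5 + E) - 29 = -34 + E)
h = 1/51 ≈ 0.019608
S(P, v) = 1/51 - 47*P (S(P, v) = -47*P + 1/51 = 1/51 - 47*P)
S(14, -23 - 100) + k(-164, -45) = (1/51 - 47*14) + (-34 - 164) = (1/51 - 658) - 198 = -33557/51 - 198 = -43655/51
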